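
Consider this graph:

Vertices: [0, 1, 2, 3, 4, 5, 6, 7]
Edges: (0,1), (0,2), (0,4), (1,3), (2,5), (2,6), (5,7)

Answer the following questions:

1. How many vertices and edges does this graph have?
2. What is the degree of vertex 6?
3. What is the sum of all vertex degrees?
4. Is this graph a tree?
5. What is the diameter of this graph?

Count: 8 vertices, 7 edges.
Vertex 6 has neighbors [2], degree = 1.
Handshaking lemma: 2 * 7 = 14.
A graph is a tree iff it is connected and has exactly n-1 edges. This graph is connected (all 8 vertices in one component) and has 8-1 = 7 edges. It is a tree.
Diameter (longest shortest path) = 5.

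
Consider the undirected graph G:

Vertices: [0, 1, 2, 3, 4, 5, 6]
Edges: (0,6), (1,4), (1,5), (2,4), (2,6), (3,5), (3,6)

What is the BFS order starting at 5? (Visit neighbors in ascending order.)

BFS from vertex 5 (neighbors processed in ascending order):
Visit order: 5, 1, 3, 4, 6, 2, 0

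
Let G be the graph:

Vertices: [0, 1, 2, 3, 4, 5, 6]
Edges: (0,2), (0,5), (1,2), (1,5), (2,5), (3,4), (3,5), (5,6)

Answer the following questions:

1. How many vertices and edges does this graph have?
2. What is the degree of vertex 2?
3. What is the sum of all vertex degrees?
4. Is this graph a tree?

Count: 7 vertices, 8 edges.
Vertex 2 has neighbors [0, 1, 5], degree = 3.
Handshaking lemma: 2 * 8 = 16.
A tree on 7 vertices has 6 edges. This graph has 8 edges (2 extra). Not a tree.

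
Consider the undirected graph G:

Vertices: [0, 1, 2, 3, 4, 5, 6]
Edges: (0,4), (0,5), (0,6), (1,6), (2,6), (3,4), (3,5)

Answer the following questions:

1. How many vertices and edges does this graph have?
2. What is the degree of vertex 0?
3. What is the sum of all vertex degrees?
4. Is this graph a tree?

Count: 7 vertices, 7 edges.
Vertex 0 has neighbors [4, 5, 6], degree = 3.
Handshaking lemma: 2 * 7 = 14.
A tree on 7 vertices has 6 edges. This graph has 7 edges (1 extra). Not a tree.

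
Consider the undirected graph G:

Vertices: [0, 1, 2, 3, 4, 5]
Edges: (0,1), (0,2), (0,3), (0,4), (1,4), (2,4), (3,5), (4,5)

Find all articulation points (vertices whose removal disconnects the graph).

No articulation points. The graph is biconnected.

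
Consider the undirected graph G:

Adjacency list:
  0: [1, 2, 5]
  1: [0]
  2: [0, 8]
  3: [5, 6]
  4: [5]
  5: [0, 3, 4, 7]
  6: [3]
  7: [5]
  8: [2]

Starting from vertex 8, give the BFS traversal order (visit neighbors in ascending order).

BFS from vertex 8 (neighbors processed in ascending order):
Visit order: 8, 2, 0, 1, 5, 3, 4, 7, 6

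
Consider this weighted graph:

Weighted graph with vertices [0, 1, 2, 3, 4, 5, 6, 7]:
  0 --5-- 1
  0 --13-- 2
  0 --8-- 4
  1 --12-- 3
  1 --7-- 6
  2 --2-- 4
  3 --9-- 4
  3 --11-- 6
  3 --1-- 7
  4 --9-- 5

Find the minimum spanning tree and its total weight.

Applying Kruskal's algorithm (sort edges by weight, add if no cycle):
  Add (3,7) w=1
  Add (2,4) w=2
  Add (0,1) w=5
  Add (1,6) w=7
  Add (0,4) w=8
  Add (3,4) w=9
  Add (4,5) w=9
  Skip (3,6) w=11 (creates cycle)
  Skip (1,3) w=12 (creates cycle)
  Skip (0,2) w=13 (creates cycle)
MST weight = 41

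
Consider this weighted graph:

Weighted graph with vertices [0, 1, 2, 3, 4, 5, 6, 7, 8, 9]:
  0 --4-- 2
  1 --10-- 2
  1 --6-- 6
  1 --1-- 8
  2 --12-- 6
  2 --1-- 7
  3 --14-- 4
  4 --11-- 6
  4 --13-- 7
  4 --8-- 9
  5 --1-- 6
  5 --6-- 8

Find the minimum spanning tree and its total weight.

Applying Kruskal's algorithm (sort edges by weight, add if no cycle):
  Add (1,8) w=1
  Add (2,7) w=1
  Add (5,6) w=1
  Add (0,2) w=4
  Add (1,6) w=6
  Skip (5,8) w=6 (creates cycle)
  Add (4,9) w=8
  Add (1,2) w=10
  Add (4,6) w=11
  Skip (2,6) w=12 (creates cycle)
  Skip (4,7) w=13 (creates cycle)
  Add (3,4) w=14
MST weight = 56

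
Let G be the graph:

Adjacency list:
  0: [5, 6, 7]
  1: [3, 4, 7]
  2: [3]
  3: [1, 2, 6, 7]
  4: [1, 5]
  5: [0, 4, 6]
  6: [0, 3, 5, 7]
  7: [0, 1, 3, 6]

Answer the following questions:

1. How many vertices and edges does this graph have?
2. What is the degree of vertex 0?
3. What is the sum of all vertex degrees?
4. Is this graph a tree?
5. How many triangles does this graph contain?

Count: 8 vertices, 12 edges.
Vertex 0 has neighbors [5, 6, 7], degree = 3.
Handshaking lemma: 2 * 12 = 24.
A tree on 8 vertices has 7 edges. This graph has 12 edges (5 extra). Not a tree.
Number of triangles = 4.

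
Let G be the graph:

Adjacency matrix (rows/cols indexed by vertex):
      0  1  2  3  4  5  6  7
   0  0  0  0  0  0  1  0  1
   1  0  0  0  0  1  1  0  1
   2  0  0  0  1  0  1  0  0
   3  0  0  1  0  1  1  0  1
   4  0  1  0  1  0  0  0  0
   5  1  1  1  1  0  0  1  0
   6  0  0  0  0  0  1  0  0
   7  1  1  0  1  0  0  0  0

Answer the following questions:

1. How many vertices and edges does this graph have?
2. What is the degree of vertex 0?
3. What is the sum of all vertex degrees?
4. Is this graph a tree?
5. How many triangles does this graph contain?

Count: 8 vertices, 11 edges.
Vertex 0 has neighbors [5, 7], degree = 2.
Handshaking lemma: 2 * 11 = 22.
A tree on 8 vertices has 7 edges. This graph has 11 edges (4 extra). Not a tree.
Number of triangles = 1.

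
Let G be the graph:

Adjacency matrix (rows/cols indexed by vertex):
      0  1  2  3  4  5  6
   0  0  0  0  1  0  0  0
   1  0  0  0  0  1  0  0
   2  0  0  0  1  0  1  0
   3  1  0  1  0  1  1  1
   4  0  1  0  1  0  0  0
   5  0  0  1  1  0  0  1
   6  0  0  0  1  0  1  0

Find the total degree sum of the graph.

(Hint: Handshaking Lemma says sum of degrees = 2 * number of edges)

Count edges: 8 edges.
By Handshaking Lemma: sum of degrees = 2 * 8 = 16.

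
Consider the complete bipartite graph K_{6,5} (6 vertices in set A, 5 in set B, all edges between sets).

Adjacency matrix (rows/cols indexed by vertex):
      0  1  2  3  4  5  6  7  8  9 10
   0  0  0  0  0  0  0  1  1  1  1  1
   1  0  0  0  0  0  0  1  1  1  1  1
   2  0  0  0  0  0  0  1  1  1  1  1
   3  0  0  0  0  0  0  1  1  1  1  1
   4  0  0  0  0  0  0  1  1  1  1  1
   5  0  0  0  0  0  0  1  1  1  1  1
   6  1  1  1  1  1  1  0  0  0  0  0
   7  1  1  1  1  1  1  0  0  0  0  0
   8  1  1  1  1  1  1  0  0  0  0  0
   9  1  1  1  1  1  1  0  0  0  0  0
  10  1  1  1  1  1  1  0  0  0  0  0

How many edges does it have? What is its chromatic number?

K_{6,5} has 6 * 5 = 30 edges.
Bipartite graphs have chromatic number 2 (color each partition differently).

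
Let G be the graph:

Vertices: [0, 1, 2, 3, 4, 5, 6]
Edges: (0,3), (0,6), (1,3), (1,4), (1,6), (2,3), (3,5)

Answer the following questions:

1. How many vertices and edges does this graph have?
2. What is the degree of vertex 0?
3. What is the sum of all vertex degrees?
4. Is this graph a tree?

Count: 7 vertices, 7 edges.
Vertex 0 has neighbors [3, 6], degree = 2.
Handshaking lemma: 2 * 7 = 14.
A tree on 7 vertices has 6 edges. This graph has 7 edges (1 extra). Not a tree.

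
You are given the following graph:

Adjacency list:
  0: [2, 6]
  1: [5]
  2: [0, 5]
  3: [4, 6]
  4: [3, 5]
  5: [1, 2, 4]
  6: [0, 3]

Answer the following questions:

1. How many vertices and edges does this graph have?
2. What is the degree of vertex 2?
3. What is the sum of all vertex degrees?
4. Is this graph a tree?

Count: 7 vertices, 7 edges.
Vertex 2 has neighbors [0, 5], degree = 2.
Handshaking lemma: 2 * 7 = 14.
A tree on 7 vertices has 6 edges. This graph has 7 edges (1 extra). Not a tree.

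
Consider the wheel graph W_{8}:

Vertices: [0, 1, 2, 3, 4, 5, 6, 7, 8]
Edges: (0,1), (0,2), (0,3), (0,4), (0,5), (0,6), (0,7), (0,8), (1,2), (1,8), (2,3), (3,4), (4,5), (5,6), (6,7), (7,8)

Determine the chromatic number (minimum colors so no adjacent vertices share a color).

W_{8} = C_{8} plus a hub adjacent to every cycle vertex.
The outer cycle needs 2 colors (even cycle); the hub is adjacent to all of them so needs a fresh color.
Chromatic number = 2 + 1 = 3.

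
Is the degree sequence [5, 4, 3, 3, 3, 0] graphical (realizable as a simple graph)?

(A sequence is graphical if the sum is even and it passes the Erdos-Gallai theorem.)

Sum of degrees = 18. Sum is even but fails Erdos-Gallai. The sequence is NOT graphical.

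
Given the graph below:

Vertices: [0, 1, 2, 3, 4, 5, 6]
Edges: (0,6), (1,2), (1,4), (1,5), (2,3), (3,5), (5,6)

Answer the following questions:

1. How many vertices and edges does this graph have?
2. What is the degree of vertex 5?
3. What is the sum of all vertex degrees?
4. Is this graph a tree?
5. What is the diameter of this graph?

Count: 7 vertices, 7 edges.
Vertex 5 has neighbors [1, 3, 6], degree = 3.
Handshaking lemma: 2 * 7 = 14.
A tree on 7 vertices has 6 edges. This graph has 7 edges (1 extra). Not a tree.
Diameter (longest shortest path) = 4.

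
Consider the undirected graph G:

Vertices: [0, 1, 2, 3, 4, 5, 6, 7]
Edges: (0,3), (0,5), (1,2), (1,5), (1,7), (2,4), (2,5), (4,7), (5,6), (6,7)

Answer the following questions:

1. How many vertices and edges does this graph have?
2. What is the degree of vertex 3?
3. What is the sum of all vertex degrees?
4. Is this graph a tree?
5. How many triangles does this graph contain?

Count: 8 vertices, 10 edges.
Vertex 3 has neighbors [0], degree = 1.
Handshaking lemma: 2 * 10 = 20.
A tree on 8 vertices has 7 edges. This graph has 10 edges (3 extra). Not a tree.
Number of triangles = 1.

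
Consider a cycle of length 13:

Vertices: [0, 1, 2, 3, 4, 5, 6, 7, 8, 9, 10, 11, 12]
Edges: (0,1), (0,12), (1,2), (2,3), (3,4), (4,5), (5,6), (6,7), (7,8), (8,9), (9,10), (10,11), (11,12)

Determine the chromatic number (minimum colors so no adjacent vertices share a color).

This is an odd cycle (C_13). Odd cycles are not bipartite (any 2-coloring forces two adjacent vertices to match), and 3 colors suffice.
Chromatic number = 3.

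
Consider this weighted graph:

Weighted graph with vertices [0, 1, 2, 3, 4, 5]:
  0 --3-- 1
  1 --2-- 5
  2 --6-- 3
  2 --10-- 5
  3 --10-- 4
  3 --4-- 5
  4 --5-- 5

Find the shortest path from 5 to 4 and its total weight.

Using Dijkstra's algorithm from vertex 5:
Shortest path: 5 -> 4
Total weight: 5 = 5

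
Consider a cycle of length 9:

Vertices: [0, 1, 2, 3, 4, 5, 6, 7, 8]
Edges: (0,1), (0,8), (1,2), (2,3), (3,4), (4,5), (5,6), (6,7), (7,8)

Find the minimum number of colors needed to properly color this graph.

This is an odd cycle (C_9). Odd cycles are not bipartite (any 2-coloring forces two adjacent vertices to match), and 3 colors suffice.
Chromatic number = 3.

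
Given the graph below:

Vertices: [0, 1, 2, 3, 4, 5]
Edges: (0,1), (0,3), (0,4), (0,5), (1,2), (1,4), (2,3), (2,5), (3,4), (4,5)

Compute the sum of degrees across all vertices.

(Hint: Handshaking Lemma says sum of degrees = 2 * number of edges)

Count edges: 10 edges.
By Handshaking Lemma: sum of degrees = 2 * 10 = 20.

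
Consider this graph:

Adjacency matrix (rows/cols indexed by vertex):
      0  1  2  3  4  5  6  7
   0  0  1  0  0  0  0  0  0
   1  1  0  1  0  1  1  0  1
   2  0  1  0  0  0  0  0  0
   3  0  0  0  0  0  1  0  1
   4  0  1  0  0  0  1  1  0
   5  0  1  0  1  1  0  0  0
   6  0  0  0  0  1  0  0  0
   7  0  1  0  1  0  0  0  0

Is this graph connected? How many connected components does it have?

Checking connectivity: the graph has 1 connected component(s).
All vertices are reachable from each other. The graph IS connected.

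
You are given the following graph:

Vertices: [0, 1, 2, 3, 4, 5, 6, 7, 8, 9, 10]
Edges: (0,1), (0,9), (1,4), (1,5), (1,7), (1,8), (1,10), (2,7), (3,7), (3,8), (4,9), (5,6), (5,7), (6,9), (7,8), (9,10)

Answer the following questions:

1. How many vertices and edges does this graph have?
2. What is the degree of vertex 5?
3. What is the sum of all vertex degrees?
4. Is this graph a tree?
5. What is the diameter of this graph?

Count: 11 vertices, 16 edges.
Vertex 5 has neighbors [1, 6, 7], degree = 3.
Handshaking lemma: 2 * 16 = 32.
A tree on 11 vertices has 10 edges. This graph has 16 edges (6 extra). Not a tree.
Diameter (longest shortest path) = 4.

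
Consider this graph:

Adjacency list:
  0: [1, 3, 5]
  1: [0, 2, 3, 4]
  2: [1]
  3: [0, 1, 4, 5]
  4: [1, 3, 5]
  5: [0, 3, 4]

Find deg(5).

Vertex 5 has neighbors [0, 3, 4], so deg(5) = 3.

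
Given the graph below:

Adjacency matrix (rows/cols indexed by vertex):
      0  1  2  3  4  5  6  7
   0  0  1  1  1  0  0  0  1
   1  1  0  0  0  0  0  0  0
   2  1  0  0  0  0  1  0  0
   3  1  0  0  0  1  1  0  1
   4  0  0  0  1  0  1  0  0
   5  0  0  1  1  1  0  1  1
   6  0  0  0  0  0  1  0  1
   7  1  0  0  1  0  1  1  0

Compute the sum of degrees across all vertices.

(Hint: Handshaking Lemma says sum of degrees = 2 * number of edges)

Count edges: 12 edges.
By Handshaking Lemma: sum of degrees = 2 * 12 = 24.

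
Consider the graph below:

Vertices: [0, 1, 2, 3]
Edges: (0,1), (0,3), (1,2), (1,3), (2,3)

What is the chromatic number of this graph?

The graph has a maximum clique of size 3 (lower bound on chromatic number).
A valid 3-coloring: {0: 2, 1: 0, 2: 2, 3: 1}.
Chromatic number = 3.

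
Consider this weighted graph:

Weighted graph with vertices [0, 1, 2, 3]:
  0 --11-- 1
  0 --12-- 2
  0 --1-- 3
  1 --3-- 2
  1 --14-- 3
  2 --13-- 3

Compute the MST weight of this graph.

Applying Kruskal's algorithm (sort edges by weight, add if no cycle):
  Add (0,3) w=1
  Add (1,2) w=3
  Add (0,1) w=11
  Skip (0,2) w=12 (creates cycle)
  Skip (2,3) w=13 (creates cycle)
  Skip (1,3) w=14 (creates cycle)
MST weight = 15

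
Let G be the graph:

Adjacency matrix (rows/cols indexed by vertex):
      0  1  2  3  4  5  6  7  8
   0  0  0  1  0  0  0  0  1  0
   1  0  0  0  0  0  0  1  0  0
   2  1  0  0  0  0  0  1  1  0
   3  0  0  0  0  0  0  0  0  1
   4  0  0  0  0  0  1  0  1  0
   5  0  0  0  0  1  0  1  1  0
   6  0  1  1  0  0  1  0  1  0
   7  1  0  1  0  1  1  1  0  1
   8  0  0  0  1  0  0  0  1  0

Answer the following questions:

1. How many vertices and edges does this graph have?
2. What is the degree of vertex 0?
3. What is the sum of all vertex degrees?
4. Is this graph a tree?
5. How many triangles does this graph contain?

Count: 9 vertices, 12 edges.
Vertex 0 has neighbors [2, 7], degree = 2.
Handshaking lemma: 2 * 12 = 24.
A tree on 9 vertices has 8 edges. This graph has 12 edges (4 extra). Not a tree.
Number of triangles = 4.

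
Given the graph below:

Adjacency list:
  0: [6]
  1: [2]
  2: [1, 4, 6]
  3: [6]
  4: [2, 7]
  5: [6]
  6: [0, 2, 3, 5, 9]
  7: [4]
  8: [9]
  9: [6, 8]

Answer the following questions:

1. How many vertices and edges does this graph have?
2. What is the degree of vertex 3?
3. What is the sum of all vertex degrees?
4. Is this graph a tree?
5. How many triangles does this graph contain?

Count: 10 vertices, 9 edges.
Vertex 3 has neighbors [6], degree = 1.
Handshaking lemma: 2 * 9 = 18.
A graph is a tree iff it is connected and has exactly n-1 edges. This graph is connected (all 10 vertices in one component) and has 10-1 = 9 edges. It is a tree.
Number of triangles = 0.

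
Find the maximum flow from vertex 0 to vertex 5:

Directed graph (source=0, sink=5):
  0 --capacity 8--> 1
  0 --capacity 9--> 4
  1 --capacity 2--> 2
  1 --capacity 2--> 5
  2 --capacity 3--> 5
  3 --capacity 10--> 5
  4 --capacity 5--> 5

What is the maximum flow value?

Computing max flow:
  Flow on (0->1): 4/8
  Flow on (0->4): 5/9
  Flow on (1->2): 2/2
  Flow on (1->5): 2/2
  Flow on (2->5): 2/3
  Flow on (4->5): 5/5
Maximum flow = 9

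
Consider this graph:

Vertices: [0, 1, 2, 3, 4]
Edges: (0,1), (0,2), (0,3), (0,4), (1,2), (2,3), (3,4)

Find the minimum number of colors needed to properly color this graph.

The graph has a maximum clique of size 3 (lower bound on chromatic number).
A valid 3-coloring: {0: 0, 1: 2, 2: 1, 3: 2, 4: 1}.
Chromatic number = 3.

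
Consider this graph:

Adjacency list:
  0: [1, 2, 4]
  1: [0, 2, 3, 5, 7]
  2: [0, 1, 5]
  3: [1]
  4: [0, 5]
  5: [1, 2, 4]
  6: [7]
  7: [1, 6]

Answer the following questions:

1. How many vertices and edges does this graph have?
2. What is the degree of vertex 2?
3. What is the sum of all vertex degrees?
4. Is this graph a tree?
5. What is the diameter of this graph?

Count: 8 vertices, 10 edges.
Vertex 2 has neighbors [0, 1, 5], degree = 3.
Handshaking lemma: 2 * 10 = 20.
A tree on 8 vertices has 7 edges. This graph has 10 edges (3 extra). Not a tree.
Diameter (longest shortest path) = 4.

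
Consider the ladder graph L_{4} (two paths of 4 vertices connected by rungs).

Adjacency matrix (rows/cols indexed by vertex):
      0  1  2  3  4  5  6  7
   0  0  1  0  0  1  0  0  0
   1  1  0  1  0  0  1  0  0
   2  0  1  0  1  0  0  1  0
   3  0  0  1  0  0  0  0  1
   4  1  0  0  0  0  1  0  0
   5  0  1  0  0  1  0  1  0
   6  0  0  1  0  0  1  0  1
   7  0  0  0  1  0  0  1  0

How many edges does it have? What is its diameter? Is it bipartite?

Ladder graph L_{4}: 4 rungs + 2 * (4-1) path edges = 4 + 6 = 10 edges.
Diameter = 4.
Ladder graphs are bipartite (alternating coloring along each path).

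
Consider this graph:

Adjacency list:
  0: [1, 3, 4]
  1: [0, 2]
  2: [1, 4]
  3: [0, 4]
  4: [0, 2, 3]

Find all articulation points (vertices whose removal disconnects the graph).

No articulation points. The graph is biconnected.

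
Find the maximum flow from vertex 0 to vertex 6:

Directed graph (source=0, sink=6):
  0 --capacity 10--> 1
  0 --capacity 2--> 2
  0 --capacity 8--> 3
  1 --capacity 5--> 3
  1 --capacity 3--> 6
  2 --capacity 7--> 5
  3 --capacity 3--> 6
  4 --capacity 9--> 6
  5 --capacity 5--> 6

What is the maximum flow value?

Computing max flow:
  Flow on (0->1): 6/10
  Flow on (0->2): 2/2
  Flow on (1->3): 3/5
  Flow on (1->6): 3/3
  Flow on (2->5): 2/7
  Flow on (3->6): 3/3
  Flow on (5->6): 2/5
Maximum flow = 8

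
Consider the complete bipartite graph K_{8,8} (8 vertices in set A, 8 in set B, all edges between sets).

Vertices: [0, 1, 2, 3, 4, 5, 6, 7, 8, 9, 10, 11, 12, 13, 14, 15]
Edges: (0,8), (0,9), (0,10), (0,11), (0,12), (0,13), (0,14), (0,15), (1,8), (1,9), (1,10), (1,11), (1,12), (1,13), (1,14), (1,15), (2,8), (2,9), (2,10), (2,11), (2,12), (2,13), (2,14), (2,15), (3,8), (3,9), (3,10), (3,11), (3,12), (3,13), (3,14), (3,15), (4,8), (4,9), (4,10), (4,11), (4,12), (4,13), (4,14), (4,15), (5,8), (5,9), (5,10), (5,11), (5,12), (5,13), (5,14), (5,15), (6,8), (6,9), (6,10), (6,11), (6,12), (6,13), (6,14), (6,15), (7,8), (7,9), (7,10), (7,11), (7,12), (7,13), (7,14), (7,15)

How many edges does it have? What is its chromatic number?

K_{8,8} has 8 * 8 = 64 edges.
Bipartite graphs have chromatic number 2 (color each partition differently).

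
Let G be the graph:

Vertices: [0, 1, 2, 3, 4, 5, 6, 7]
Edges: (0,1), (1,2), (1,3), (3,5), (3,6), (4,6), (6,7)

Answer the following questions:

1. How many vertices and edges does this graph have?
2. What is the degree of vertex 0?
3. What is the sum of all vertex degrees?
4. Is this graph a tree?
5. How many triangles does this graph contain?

Count: 8 vertices, 7 edges.
Vertex 0 has neighbors [1], degree = 1.
Handshaking lemma: 2 * 7 = 14.
A graph is a tree iff it is connected and has exactly n-1 edges. This graph is connected (all 8 vertices in one component) and has 8-1 = 7 edges. It is a tree.
Number of triangles = 0.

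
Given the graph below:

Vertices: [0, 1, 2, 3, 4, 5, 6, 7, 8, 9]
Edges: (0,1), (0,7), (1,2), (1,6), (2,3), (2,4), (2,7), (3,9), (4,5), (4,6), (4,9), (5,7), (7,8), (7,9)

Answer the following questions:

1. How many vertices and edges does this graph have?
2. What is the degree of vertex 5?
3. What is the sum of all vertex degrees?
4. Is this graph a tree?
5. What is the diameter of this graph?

Count: 10 vertices, 14 edges.
Vertex 5 has neighbors [4, 7], degree = 2.
Handshaking lemma: 2 * 14 = 28.
A tree on 10 vertices has 9 edges. This graph has 14 edges (5 extra). Not a tree.
Diameter (longest shortest path) = 4.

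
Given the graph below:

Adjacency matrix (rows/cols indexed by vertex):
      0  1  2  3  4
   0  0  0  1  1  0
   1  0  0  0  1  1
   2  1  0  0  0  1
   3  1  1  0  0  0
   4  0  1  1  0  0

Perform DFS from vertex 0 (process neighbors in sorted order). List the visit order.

DFS from vertex 0 (neighbors processed in ascending order):
Visit order: 0, 2, 4, 1, 3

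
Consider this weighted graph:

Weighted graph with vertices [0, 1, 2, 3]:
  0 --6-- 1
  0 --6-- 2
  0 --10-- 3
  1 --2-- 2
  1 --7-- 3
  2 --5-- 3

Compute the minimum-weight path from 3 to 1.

Using Dijkstra's algorithm from vertex 3:
Shortest path: 3 -> 1
Total weight: 7 = 7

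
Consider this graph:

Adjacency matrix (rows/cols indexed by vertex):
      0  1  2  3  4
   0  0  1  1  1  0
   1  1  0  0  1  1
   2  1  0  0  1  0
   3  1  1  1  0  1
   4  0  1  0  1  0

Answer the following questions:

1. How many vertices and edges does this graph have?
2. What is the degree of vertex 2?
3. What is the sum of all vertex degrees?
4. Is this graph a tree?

Count: 5 vertices, 7 edges.
Vertex 2 has neighbors [0, 3], degree = 2.
Handshaking lemma: 2 * 7 = 14.
A tree on 5 vertices has 4 edges. This graph has 7 edges (3 extra). Not a tree.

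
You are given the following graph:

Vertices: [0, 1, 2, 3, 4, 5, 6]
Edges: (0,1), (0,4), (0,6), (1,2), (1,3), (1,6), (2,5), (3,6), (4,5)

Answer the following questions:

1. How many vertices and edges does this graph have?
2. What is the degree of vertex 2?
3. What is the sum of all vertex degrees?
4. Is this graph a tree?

Count: 7 vertices, 9 edges.
Vertex 2 has neighbors [1, 5], degree = 2.
Handshaking lemma: 2 * 9 = 18.
A tree on 7 vertices has 6 edges. This graph has 9 edges (3 extra). Not a tree.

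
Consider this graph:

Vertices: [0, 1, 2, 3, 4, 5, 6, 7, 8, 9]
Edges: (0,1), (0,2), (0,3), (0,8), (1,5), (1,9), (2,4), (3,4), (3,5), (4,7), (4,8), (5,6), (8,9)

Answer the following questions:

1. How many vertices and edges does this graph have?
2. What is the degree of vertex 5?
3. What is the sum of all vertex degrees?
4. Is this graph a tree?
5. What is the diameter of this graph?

Count: 10 vertices, 13 edges.
Vertex 5 has neighbors [1, 3, 6], degree = 3.
Handshaking lemma: 2 * 13 = 26.
A tree on 10 vertices has 9 edges. This graph has 13 edges (4 extra). Not a tree.
Diameter (longest shortest path) = 4.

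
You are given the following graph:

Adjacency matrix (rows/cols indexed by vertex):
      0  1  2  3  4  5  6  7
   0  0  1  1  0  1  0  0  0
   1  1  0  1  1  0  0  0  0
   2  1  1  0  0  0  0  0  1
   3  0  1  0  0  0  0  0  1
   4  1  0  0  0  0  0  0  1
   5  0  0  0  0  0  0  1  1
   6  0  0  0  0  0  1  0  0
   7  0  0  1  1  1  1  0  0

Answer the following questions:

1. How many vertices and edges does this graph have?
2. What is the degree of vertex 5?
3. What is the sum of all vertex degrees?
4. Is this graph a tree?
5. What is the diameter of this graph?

Count: 8 vertices, 10 edges.
Vertex 5 has neighbors [6, 7], degree = 2.
Handshaking lemma: 2 * 10 = 20.
A tree on 8 vertices has 7 edges. This graph has 10 edges (3 extra). Not a tree.
Diameter (longest shortest path) = 4.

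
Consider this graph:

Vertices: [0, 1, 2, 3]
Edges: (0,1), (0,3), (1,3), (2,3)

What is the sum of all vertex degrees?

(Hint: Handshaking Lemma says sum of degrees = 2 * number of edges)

Count edges: 4 edges.
By Handshaking Lemma: sum of degrees = 2 * 4 = 8.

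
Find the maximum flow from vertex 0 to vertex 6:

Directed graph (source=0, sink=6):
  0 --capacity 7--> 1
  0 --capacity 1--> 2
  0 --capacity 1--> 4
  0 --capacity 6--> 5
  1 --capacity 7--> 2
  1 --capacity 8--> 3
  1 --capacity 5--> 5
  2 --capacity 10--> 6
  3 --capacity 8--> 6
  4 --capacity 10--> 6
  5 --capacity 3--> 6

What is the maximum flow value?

Computing max flow:
  Flow on (0->1): 7/7
  Flow on (0->2): 1/1
  Flow on (0->4): 1/1
  Flow on (0->5): 3/6
  Flow on (1->2): 7/7
  Flow on (2->6): 8/10
  Flow on (4->6): 1/10
  Flow on (5->6): 3/3
Maximum flow = 12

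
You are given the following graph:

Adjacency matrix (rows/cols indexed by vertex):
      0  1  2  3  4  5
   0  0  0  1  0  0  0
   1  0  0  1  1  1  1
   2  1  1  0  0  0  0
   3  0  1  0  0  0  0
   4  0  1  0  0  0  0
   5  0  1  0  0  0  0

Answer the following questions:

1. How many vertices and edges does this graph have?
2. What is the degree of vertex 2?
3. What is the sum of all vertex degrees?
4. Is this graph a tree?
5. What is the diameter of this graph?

Count: 6 vertices, 5 edges.
Vertex 2 has neighbors [0, 1], degree = 2.
Handshaking lemma: 2 * 5 = 10.
A graph is a tree iff it is connected and has exactly n-1 edges. This graph is connected (all 6 vertices in one component) and has 6-1 = 5 edges. It is a tree.
Diameter (longest shortest path) = 3.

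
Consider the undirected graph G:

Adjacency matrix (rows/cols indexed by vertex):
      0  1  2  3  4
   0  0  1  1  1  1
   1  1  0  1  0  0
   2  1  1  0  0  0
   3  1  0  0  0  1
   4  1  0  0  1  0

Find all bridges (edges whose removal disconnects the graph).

No bridges found. The graph is 2-edge-connected (no single edge removal disconnects it).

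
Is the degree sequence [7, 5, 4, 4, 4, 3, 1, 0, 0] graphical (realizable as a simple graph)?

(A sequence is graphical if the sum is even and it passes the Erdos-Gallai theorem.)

Sum of degrees = 28. Sum is even but fails Erdos-Gallai. The sequence is NOT graphical.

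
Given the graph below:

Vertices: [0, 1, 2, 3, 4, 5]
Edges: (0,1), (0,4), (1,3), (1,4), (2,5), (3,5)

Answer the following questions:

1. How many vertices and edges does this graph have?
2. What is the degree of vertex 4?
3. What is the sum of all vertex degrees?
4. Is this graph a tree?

Count: 6 vertices, 6 edges.
Vertex 4 has neighbors [0, 1], degree = 2.
Handshaking lemma: 2 * 6 = 12.
A tree on 6 vertices has 5 edges. This graph has 6 edges (1 extra). Not a tree.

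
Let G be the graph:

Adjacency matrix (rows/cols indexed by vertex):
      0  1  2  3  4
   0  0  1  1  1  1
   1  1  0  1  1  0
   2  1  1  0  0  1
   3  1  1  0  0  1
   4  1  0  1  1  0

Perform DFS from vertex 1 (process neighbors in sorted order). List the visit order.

DFS from vertex 1 (neighbors processed in ascending order):
Visit order: 1, 0, 2, 4, 3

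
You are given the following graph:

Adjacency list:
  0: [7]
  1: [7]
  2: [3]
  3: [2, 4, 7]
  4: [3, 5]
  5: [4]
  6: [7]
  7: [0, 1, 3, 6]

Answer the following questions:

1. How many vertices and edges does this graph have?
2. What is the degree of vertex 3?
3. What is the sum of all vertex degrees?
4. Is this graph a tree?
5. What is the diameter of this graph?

Count: 8 vertices, 7 edges.
Vertex 3 has neighbors [2, 4, 7], degree = 3.
Handshaking lemma: 2 * 7 = 14.
A graph is a tree iff it is connected and has exactly n-1 edges. This graph is connected (all 8 vertices in one component) and has 8-1 = 7 edges. It is a tree.
Diameter (longest shortest path) = 4.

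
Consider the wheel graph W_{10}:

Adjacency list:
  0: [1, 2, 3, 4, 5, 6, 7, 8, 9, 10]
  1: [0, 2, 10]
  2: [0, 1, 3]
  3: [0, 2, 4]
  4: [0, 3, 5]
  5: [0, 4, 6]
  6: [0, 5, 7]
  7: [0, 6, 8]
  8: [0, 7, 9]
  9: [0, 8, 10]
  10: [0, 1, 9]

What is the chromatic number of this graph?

W_{10} = C_{10} plus a hub adjacent to every cycle vertex.
The outer cycle needs 2 colors (even cycle); the hub is adjacent to all of them so needs a fresh color.
Chromatic number = 2 + 1 = 3.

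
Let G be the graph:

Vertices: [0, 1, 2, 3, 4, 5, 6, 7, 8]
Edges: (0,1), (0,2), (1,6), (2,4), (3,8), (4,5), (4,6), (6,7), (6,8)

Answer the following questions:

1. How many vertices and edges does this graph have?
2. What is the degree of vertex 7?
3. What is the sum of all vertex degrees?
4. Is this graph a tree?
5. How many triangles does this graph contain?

Count: 9 vertices, 9 edges.
Vertex 7 has neighbors [6], degree = 1.
Handshaking lemma: 2 * 9 = 18.
A tree on 9 vertices has 8 edges. This graph has 9 edges (1 extra). Not a tree.
Number of triangles = 0.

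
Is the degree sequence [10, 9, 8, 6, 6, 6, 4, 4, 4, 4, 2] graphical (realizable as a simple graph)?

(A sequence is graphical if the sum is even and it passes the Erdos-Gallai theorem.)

Sum of degrees = 63. Sum is odd, so the sequence is NOT graphical.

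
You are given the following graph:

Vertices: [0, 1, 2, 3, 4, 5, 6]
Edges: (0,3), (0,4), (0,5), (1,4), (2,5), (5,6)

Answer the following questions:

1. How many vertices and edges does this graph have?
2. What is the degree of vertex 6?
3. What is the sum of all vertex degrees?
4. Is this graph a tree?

Count: 7 vertices, 6 edges.
Vertex 6 has neighbors [5], degree = 1.
Handshaking lemma: 2 * 6 = 12.
A graph is a tree iff it is connected and has exactly n-1 edges. This graph is connected (all 7 vertices in one component) and has 7-1 = 6 edges. It is a tree.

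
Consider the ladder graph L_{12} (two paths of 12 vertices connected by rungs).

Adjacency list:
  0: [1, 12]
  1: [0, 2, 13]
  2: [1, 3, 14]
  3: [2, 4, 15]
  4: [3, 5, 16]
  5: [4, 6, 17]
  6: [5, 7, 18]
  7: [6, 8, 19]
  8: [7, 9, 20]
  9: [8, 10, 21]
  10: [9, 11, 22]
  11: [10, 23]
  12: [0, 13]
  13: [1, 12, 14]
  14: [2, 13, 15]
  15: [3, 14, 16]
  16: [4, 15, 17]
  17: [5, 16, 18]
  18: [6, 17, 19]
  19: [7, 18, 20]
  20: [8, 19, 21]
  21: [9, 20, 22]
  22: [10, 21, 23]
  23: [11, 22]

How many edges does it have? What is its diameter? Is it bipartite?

Ladder graph L_{12}: 12 rungs + 2 * (12-1) path edges = 12 + 22 = 34 edges.
Diameter = 12.
Ladder graphs are bipartite (alternating coloring along each path).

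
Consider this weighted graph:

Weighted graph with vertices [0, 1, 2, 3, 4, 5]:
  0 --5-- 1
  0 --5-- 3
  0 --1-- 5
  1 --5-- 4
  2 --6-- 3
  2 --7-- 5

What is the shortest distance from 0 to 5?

Using Dijkstra's algorithm from vertex 0:
Shortest path: 0 -> 5
Total weight: 1 = 1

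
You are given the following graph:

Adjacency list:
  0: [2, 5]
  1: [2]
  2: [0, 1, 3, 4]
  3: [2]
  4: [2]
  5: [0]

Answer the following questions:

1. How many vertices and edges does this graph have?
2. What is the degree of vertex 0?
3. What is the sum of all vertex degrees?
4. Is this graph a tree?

Count: 6 vertices, 5 edges.
Vertex 0 has neighbors [2, 5], degree = 2.
Handshaking lemma: 2 * 5 = 10.
A graph is a tree iff it is connected and has exactly n-1 edges. This graph is connected (all 6 vertices in one component) and has 6-1 = 5 edges. It is a tree.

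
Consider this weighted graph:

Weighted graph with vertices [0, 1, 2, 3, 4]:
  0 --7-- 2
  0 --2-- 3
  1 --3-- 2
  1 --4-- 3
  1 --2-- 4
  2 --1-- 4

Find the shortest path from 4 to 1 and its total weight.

Using Dijkstra's algorithm from vertex 4:
Shortest path: 4 -> 1
Total weight: 2 = 2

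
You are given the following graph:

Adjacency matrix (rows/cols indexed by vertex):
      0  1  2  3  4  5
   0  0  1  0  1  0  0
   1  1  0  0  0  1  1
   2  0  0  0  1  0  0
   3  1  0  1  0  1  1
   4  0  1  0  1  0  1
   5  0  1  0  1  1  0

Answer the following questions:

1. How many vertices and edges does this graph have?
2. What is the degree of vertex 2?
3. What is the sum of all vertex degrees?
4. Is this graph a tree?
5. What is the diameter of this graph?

Count: 6 vertices, 8 edges.
Vertex 2 has neighbors [3], degree = 1.
Handshaking lemma: 2 * 8 = 16.
A tree on 6 vertices has 5 edges. This graph has 8 edges (3 extra). Not a tree.
Diameter (longest shortest path) = 3.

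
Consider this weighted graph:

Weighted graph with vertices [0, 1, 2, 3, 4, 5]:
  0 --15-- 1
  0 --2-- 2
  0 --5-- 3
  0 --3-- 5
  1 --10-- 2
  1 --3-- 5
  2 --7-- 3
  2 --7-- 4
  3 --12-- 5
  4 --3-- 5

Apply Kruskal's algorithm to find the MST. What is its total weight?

Applying Kruskal's algorithm (sort edges by weight, add if no cycle):
  Add (0,2) w=2
  Add (0,5) w=3
  Add (1,5) w=3
  Add (4,5) w=3
  Add (0,3) w=5
  Skip (2,3) w=7 (creates cycle)
  Skip (2,4) w=7 (creates cycle)
  Skip (1,2) w=10 (creates cycle)
  Skip (3,5) w=12 (creates cycle)
  Skip (0,1) w=15 (creates cycle)
MST weight = 16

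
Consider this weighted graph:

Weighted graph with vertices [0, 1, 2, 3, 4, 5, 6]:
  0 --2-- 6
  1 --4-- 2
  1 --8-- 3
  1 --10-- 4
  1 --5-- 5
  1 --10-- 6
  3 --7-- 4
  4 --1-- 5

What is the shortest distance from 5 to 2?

Using Dijkstra's algorithm from vertex 5:
Shortest path: 5 -> 1 -> 2
Total weight: 5 + 4 = 9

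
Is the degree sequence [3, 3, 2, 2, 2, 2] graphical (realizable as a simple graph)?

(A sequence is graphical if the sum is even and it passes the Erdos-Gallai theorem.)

Sum of degrees = 14. Sum is even and passes Erdos-Gallai. The sequence IS graphical.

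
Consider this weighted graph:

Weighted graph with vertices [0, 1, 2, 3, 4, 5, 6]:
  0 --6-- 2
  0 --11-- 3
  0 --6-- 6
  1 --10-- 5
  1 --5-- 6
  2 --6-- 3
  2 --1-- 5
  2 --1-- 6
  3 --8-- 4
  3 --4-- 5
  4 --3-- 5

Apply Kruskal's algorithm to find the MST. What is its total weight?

Applying Kruskal's algorithm (sort edges by weight, add if no cycle):
  Add (2,5) w=1
  Add (2,6) w=1
  Add (4,5) w=3
  Add (3,5) w=4
  Add (1,6) w=5
  Add (0,6) w=6
  Skip (0,2) w=6 (creates cycle)
  Skip (2,3) w=6 (creates cycle)
  Skip (3,4) w=8 (creates cycle)
  Skip (1,5) w=10 (creates cycle)
  Skip (0,3) w=11 (creates cycle)
MST weight = 20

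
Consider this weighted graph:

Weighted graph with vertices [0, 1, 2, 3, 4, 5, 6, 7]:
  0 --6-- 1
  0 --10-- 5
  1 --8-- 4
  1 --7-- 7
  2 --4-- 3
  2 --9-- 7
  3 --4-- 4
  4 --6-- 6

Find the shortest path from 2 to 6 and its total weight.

Using Dijkstra's algorithm from vertex 2:
Shortest path: 2 -> 3 -> 4 -> 6
Total weight: 4 + 4 + 6 = 14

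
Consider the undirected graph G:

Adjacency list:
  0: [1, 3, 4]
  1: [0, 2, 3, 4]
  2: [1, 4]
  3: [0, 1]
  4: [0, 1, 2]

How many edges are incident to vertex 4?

Vertex 4 has neighbors [0, 1, 2], so deg(4) = 3.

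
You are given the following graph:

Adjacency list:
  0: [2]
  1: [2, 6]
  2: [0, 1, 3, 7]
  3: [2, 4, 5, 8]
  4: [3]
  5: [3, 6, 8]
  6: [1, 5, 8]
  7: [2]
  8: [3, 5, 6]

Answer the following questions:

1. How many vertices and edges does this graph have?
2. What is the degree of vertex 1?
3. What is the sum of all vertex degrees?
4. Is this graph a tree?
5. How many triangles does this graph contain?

Count: 9 vertices, 11 edges.
Vertex 1 has neighbors [2, 6], degree = 2.
Handshaking lemma: 2 * 11 = 22.
A tree on 9 vertices has 8 edges. This graph has 11 edges (3 extra). Not a tree.
Number of triangles = 2.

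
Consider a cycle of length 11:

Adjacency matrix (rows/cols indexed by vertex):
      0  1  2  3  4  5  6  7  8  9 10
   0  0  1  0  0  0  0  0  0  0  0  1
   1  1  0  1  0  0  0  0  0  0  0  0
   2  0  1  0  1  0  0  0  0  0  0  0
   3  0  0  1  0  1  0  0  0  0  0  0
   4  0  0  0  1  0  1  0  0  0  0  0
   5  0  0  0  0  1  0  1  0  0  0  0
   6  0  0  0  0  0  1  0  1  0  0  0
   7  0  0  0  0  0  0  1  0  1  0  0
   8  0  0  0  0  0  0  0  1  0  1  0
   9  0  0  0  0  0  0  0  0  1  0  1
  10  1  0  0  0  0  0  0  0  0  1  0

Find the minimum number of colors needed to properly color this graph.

This is an odd cycle (C_11). Odd cycles are not bipartite (any 2-coloring forces two adjacent vertices to match), and 3 colors suffice.
Chromatic number = 3.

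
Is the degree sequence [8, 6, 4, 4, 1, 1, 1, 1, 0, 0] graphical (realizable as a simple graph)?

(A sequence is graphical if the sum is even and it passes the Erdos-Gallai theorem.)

Sum of degrees = 26. Sum is even but fails Erdos-Gallai. The sequence is NOT graphical.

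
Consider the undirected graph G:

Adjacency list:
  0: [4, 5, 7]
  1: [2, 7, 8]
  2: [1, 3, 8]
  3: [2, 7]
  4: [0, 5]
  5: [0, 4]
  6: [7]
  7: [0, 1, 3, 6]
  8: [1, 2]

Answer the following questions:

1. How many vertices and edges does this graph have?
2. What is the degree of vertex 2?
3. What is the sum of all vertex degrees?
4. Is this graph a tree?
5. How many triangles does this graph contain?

Count: 9 vertices, 11 edges.
Vertex 2 has neighbors [1, 3, 8], degree = 3.
Handshaking lemma: 2 * 11 = 22.
A tree on 9 vertices has 8 edges. This graph has 11 edges (3 extra). Not a tree.
Number of triangles = 2.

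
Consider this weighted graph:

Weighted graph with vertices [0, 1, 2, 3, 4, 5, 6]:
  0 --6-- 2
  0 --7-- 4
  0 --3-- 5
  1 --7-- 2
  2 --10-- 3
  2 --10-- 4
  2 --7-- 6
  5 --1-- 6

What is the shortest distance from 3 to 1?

Using Dijkstra's algorithm from vertex 3:
Shortest path: 3 -> 2 -> 1
Total weight: 10 + 7 = 17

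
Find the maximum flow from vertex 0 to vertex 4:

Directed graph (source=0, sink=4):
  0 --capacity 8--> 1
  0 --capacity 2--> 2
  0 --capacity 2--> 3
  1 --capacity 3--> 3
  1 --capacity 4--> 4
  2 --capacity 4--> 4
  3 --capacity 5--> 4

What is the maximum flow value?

Computing max flow:
  Flow on (0->1): 7/8
  Flow on (0->2): 2/2
  Flow on (0->3): 2/2
  Flow on (1->3): 3/3
  Flow on (1->4): 4/4
  Flow on (2->4): 2/4
  Flow on (3->4): 5/5
Maximum flow = 11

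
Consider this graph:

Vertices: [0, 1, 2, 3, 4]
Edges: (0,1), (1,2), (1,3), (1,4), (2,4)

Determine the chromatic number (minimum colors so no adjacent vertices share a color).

The graph has a maximum clique of size 3 (lower bound on chromatic number).
A valid 3-coloring: {0: 1, 1: 0, 2: 1, 3: 1, 4: 2}.
Chromatic number = 3.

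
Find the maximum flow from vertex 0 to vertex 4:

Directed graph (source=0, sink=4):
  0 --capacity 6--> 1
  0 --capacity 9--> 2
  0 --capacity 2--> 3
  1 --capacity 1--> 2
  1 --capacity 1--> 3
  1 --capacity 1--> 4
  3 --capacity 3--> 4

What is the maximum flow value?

Computing max flow:
  Flow on (0->1): 2/6
  Flow on (0->3): 2/2
  Flow on (1->3): 1/1
  Flow on (1->4): 1/1
  Flow on (3->4): 3/3
Maximum flow = 4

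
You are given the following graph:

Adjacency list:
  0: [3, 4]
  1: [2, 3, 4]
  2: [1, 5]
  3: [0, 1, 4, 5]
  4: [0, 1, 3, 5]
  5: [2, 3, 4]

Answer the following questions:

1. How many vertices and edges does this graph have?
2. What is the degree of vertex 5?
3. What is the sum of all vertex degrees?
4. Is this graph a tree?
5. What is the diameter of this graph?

Count: 6 vertices, 9 edges.
Vertex 5 has neighbors [2, 3, 4], degree = 3.
Handshaking lemma: 2 * 9 = 18.
A tree on 6 vertices has 5 edges. This graph has 9 edges (4 extra). Not a tree.
Diameter (longest shortest path) = 3.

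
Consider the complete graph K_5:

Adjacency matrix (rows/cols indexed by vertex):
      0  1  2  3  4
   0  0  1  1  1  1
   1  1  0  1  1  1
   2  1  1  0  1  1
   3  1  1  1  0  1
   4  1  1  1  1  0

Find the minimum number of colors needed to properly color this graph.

In K_5, every vertex is adjacent to every other vertex.
Each vertex needs a unique color.
Chromatic number = 5.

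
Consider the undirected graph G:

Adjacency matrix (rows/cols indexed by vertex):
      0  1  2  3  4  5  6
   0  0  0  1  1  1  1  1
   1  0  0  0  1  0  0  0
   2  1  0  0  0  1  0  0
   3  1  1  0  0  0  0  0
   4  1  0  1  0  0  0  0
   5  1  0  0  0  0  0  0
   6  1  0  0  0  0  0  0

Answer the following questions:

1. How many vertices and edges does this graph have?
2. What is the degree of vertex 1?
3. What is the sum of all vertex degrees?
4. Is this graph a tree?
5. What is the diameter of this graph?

Count: 7 vertices, 7 edges.
Vertex 1 has neighbors [3], degree = 1.
Handshaking lemma: 2 * 7 = 14.
A tree on 7 vertices has 6 edges. This graph has 7 edges (1 extra). Not a tree.
Diameter (longest shortest path) = 3.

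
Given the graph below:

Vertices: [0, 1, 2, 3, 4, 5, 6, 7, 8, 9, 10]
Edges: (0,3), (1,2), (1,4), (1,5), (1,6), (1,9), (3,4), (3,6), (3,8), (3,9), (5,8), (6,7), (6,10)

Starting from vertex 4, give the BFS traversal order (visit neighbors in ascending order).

BFS from vertex 4 (neighbors processed in ascending order):
Visit order: 4, 1, 3, 2, 5, 6, 9, 0, 8, 7, 10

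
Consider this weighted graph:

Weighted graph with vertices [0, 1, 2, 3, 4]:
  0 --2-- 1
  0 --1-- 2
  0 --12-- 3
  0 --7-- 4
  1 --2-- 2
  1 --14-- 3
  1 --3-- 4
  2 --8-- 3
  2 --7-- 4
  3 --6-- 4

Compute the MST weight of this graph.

Applying Kruskal's algorithm (sort edges by weight, add if no cycle):
  Add (0,2) w=1
  Add (0,1) w=2
  Skip (1,2) w=2 (creates cycle)
  Add (1,4) w=3
  Add (3,4) w=6
  Skip (0,4) w=7 (creates cycle)
  Skip (2,4) w=7 (creates cycle)
  Skip (2,3) w=8 (creates cycle)
  Skip (0,3) w=12 (creates cycle)
  Skip (1,3) w=14 (creates cycle)
MST weight = 12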